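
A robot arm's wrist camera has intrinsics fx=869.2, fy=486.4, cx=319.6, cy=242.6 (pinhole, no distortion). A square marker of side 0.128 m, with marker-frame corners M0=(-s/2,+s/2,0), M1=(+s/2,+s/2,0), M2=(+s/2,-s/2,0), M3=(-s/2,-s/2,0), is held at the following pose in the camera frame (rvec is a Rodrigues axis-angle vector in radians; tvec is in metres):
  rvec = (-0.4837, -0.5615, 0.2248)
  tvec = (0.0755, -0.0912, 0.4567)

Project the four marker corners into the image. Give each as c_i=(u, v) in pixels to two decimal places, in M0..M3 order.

Intrinsics K: fx=869.2, fy=486.4, cx=319.6, cy=242.6
Marker side s = 0.128 m; corners in marker frame (Z=0):
  M0 = (-0.0640, +0.0640, 0)
  M1 = (+0.0640, +0.0640, 0)
  M2 = (+0.0640, -0.0640, 0)
  M3 = (-0.0640, -0.0640, 0)
rvec = (-0.4837, -0.5615, 0.2248), |rvec| = θ = 0.77446 rad = 44.373°
Rodrigues: sinθ=0.69933, 1−cosθ=0.28520; R = I + sinθ·[k]× + (1−cosθ)·[k]×²:
    [+0.82605 -0.07385 -0.55873]
    [+0.33214 +0.86472 +0.37676]
    [+0.45533 -0.49680 +0.73883]
t = (0.0755, -0.0912, 0.4567) m
M0: Pc = R·M0+t = (+0.01791, -0.05711, +0.39576); u = 869.2·(+0.01791)/0.39576 + 319.6 = 358.9271, v = 486.4·(-0.05711)/0.39576 + 242.6 = 172.4050
M1: Pc = R·M1+t = (+0.12364, -0.01460, +0.45405); u = 869.2·(+0.12364)/0.45405 + 319.6 = 556.2918, v = 486.4·(-0.01460)/0.45405 + 242.6 = 226.9584
M2: Pc = R·M2+t = (+0.13309, -0.12529, +0.51764); u = 869.2·(+0.13309)/0.51764 + 319.6 = 543.0871, v = 486.4·(-0.12529)/0.51764 + 242.6 = 124.8749
M3: Pc = R·M3+t = (+0.02736, -0.16780, +0.45935); u = 869.2·(+0.02736)/0.45935 + 319.6 = 371.3690, v = 486.4·(-0.16780)/0.45935 + 242.6 = 64.9215

c0=(358.93, 172.41) c1=(556.29, 226.96) c2=(543.09, 124.87) c3=(371.37, 64.92)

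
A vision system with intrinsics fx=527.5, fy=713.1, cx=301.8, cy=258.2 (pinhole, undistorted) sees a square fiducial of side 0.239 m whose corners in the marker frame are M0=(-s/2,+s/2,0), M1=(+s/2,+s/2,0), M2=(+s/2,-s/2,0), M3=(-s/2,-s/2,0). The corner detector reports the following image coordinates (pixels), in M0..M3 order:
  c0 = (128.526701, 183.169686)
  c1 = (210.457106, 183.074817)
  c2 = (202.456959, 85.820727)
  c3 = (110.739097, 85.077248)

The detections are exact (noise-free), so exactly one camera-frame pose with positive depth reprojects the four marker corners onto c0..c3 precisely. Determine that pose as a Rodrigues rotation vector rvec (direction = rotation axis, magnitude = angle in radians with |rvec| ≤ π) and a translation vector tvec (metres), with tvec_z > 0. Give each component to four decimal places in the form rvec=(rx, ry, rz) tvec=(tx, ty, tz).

rvec=(0.7593, -0.0506, 0.0133) tvec=(-0.3863, -0.2505, 1.4741)

Intrinsics K: fx=527.5, fy=713.1, cx=301.8, cy=258.2
Marker side s = 0.239 m; corners in marker frame (Z=0):
  M0 = (-0.1195, +0.1195, 0)
  M1 = (+0.1195, +0.1195, 0)
  M2 = (+0.1195, -0.1195, 0)
  M3 = (-0.1195, -0.1195, 0)
Detected image corners:
  c0 = (128.526701, 183.169686) px
  c1 = (210.457106, 183.074817) px
  c2 = (202.456959, 85.820727) px
  c3 = (110.739097, 85.077248) px
Planar DLT: solve 8×8 A·h = b for H (H[2,2]=1):
  H  [+367.74213 +129.93536 +163.58268]
  H  [+5.87370 +471.31977 +137.00912]
  H  [+0.03436 +0.46656 +1.00000]
B = K⁻¹H; ‖b₁‖=0.678365, ‖b₂‖=0.678365; λ = 2/(‖b₁‖+‖b₂‖) = 1.474133, sign → tz>0 ⇒ λ=+1.474133
r₁ = λ·B[:,0] = (+0.99870,-0.00620,+0.05066); r₂ = λ·B[:,1] = (-0.03038,+0.72529,+0.68777)
r₃ = r₁×r₂ = (-0.04100,-0.68841,+0.72416); SVD([r₁ r₂ r₃]) → R = UVᵀ:
  R  [+0.99870 -0.03038 -0.04100]
  R  [-0.00620 +0.72529 -0.68841]
  R  [+0.05066 +0.68777 +0.72416]
t = (-0.38626, -0.25053, +1.47413) m
tr R = 2.448147; θ = arccos((tr R − 1)/2) = 0.761106 rad = 43.608°
axis k = ((R−Rᵀ)₃₂, (R−Rᵀ)₁₃, (R−Rᵀ)₂₁) / (2 sinθ) = (+0.997636, -0.066448, +0.017531)
rvec = θ·k = (+0.759307, -0.050574, +0.013343)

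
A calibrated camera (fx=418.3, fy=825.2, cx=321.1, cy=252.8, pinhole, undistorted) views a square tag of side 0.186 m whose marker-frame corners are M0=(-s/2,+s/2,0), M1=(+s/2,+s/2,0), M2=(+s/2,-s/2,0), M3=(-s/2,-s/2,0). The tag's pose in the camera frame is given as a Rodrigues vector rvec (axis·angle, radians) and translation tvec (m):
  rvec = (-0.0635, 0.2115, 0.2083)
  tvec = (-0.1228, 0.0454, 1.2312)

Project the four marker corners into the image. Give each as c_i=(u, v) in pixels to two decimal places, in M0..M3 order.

c0=(243.49, 330.70) c1=(302.54, 358.50) c2=(316.22, 234.49) c3=(257.09, 210.80)

Intrinsics K: fx=418.3, fy=825.2, cx=321.1, cy=252.8
Marker side s = 0.186 m; corners in marker frame (Z=0):
  M0 = (-0.0930, +0.0930, 0)
  M1 = (+0.0930, +0.0930, 0)
  M2 = (+0.0930, -0.0930, 0)
  M3 = (-0.0930, -0.0930, 0)
rvec = (-0.0635, 0.2115, 0.2083), |rvec| = θ = 0.30357 rad = 17.393°
Rodrigues: sinθ=0.29893, 1−cosθ=0.04572; R = I + sinθ·[k]× + (1−cosθ)·[k]×²:
    [+0.95628 -0.21178 +0.20170]
    [+0.19845 +0.97647 +0.08439]
    [-0.21483 -0.04067 +0.97580]
t = (-0.1228, 0.0454, 1.2312) m
M0: Pc = R·M0+t = (-0.23143, +0.11776, +1.24740); u = 418.3·(-0.23143)/1.24740 + 321.1 = 243.4929, v = 825.2·(+0.11776)/1.24740 + 252.8 = 330.6999
M1: Pc = R·M1+t = (-0.05356, +0.15467, +1.20744); u = 418.3·(-0.05356)/1.20744 + 321.1 = 302.5443, v = 825.2·(+0.15467)/1.20744 + 252.8 = 358.5047
M2: Pc = R·M2+t = (-0.01417, -0.02696, +1.21500); u = 418.3·(-0.01417)/1.21500 + 321.1 = 316.2213, v = 825.2·(-0.02696)/1.21500 + 252.8 = 234.4923
M3: Pc = R·M3+t = (-0.19204, -0.06387, +1.25496); u = 418.3·(-0.19204)/1.25496 + 321.1 = 257.0904, v = 825.2·(-0.06387)/1.25496 + 252.8 = 210.8037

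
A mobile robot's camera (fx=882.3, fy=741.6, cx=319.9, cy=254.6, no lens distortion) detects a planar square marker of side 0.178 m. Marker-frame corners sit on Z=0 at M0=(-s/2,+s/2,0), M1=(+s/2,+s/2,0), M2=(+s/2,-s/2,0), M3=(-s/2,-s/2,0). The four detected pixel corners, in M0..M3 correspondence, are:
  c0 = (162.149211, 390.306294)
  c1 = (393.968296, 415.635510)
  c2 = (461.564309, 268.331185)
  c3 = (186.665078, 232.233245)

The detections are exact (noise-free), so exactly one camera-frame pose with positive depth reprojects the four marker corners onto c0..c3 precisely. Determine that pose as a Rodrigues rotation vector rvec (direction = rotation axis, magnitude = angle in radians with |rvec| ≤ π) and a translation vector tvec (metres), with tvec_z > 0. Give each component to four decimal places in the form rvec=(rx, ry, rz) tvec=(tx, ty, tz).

Intrinsics K: fx=882.3, fy=741.6, cx=319.9, cy=254.6
Marker side s = 0.178 m; corners in marker frame (Z=0):
  M0 = (-0.0890, +0.0890, 0)
  M1 = (+0.0890, +0.0890, 0)
  M2 = (+0.0890, -0.0890, 0)
  M3 = (-0.0890, -0.0890, 0)
Detected image corners:
  c0 = (162.149211, 390.306294) px
  c1 = (393.968296, 415.635510) px
  c2 = (461.564309, 268.331185) px
  c3 = (186.665078, 232.233245) px
Planar DLT: solve 8×8 A·h = b for H (H[2,2]=1):
  H  [+1471.96758 +37.52898 +301.27520]
  H  [+234.18327 +1180.97325 +333.62943]
  H  [+0.19687 +0.99105 +1.00000]
B = K⁻¹H; ‖b₁‖=1.628068, ‖b₂‖=1.628068; λ = 2/(‖b₁‖+‖b₂‖) = 0.614225, sign → tz>0 ⇒ λ=+0.614225
r₁ = λ·B[:,0] = (+0.98089,+0.15245,+0.12092); r₂ = λ·B[:,1] = (-0.19458,+0.76915,+0.60872)
r₃ = r₁×r₂ = (-0.00021,-0.62062,+0.78411); SVD([r₁ r₂ r₃]) → R = UVᵀ:
  R  [+0.98089 -0.19458 -0.00021]
  R  [+0.15245 +0.76915 -0.62062]
  R  [+0.12092 +0.60872 +0.78411]
t = (-0.01297, +0.06546, +0.61422) m
tr R = 2.534149; θ = arccos((tr R − 1)/2) = 0.696528 rad = 39.908°
axis k = ((R−Rᵀ)₃₂, (R−Rᵀ)₁₃, (R−Rᵀ)₂₁) / (2 sinθ) = (+0.958092, -0.094405, +0.270458)
rvec = θ·k = (+0.667338, -0.065756, +0.188381)

rvec=(0.6673, -0.0658, 0.1884) tvec=(-0.0130, 0.0655, 0.6142)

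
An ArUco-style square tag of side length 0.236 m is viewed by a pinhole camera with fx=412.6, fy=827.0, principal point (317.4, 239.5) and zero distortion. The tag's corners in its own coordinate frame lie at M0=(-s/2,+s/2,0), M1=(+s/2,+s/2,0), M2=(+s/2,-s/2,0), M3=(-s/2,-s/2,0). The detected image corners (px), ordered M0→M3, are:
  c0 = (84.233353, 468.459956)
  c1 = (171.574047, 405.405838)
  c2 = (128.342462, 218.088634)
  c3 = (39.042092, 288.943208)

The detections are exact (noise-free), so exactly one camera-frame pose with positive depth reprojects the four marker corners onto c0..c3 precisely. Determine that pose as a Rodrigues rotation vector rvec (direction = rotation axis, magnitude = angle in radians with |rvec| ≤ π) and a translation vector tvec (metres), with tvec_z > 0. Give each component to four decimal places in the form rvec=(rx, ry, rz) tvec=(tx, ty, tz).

Intrinsics K: fx=412.6, fy=827.0, cx=317.4, cy=239.5
Marker side s = 0.236 m; corners in marker frame (Z=0):
  M0 = (-0.1180, +0.1180, 0)
  M1 = (+0.1180, +0.1180, 0)
  M2 = (+0.1180, -0.1180, 0)
  M3 = (-0.1180, -0.1180, 0)
Detected image corners:
  c0 = (84.233353, 468.459956) px
  c1 = (171.574047, 405.405838) px
  c2 = (128.342462, 218.088634) px
  c3 = (39.042092, 288.943208) px
Planar DLT: solve 8×8 A·h = b for H (H[2,2]=1):
  H  [+361.11344 +203.87633 +105.56154]
  H  [-325.98325 +830.72305 +347.39726]
  H  [-0.12335 +0.15576 +1.00000]
B = K⁻¹H; ‖b₁‖=1.041537, ‖b₂‖=1.041537; λ = 2/(‖b₁‖+‖b₂‖) = 0.960120, sign → tz>0 ⇒ λ=+0.960120
r₁ = λ·B[:,0] = (+0.93141,-0.34416,-0.11843); r₂ = λ·B[:,1] = (+0.35938,+0.92113,+0.14955)
r₃ = r₁×r₂ = (+0.05762,-0.18185,+0.98164); SVD([r₁ r₂ r₃]) → R = UVᵀ:
  R  [+0.93141 +0.35938 +0.05762]
  R  [-0.34416 +0.92113 -0.18185]
  R  [-0.11843 +0.14955 +0.98164]
t = (-0.49295, +0.12527, +0.96012) m
tr R = 2.834181; θ = arccos((tr R − 1)/2) = 0.410076 rad = 23.496°
axis k = ((R−Rᵀ)₃₂, (R−Rᵀ)₁₃, (R−Rᵀ)₂₁) / (2 sinθ) = (+0.415627, +0.220785, -0.882331)
rvec = θ·k = (+0.170439, +0.090539, -0.361823)

rvec=(0.1704, 0.0905, -0.3618) tvec=(-0.4929, 0.1253, 0.9601)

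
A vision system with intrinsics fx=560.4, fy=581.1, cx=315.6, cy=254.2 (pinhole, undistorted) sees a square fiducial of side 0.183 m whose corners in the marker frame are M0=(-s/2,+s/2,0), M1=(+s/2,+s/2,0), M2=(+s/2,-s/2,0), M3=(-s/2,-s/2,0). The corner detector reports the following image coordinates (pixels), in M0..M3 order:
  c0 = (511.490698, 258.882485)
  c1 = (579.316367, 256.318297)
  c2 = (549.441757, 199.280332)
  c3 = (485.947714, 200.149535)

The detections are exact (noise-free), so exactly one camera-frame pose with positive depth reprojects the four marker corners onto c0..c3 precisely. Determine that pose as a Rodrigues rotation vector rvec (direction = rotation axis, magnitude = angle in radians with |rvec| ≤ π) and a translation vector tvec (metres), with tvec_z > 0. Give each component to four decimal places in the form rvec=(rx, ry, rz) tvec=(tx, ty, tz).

Intrinsics K: fx=560.4, fy=581.1, cx=315.6, cy=254.2
Marker side s = 0.183 m; corners in marker frame (Z=0):
  M0 = (-0.0915, +0.0915, 0)
  M1 = (+0.0915, +0.0915, 0)
  M2 = (+0.0915, -0.0915, 0)
  M3 = (-0.0915, -0.0915, 0)
Detected image corners:
  c0 = (511.490698, 258.882485) px
  c1 = (579.316367, 256.318297) px
  c2 = (549.441757, 199.280332) px
  c3 = (485.947714, 200.149535) px
Planar DLT: solve 8×8 A·h = b for H (H[2,2]=1):
  H  [+436.72815 -73.12774 +531.45625]
  H  [+24.51900 +219.59109 +227.52658]
  H  [+0.14747 -0.42273 +1.00000]
B = K⁻¹H; ‖b₁‖=0.712059, ‖b₂‖=0.712059; λ = 2/(‖b₁‖+‖b₂‖) = 1.404377, sign → tz>0 ⇒ λ=+1.404377
r₁ = λ·B[:,0] = (+0.97782,-0.03134,+0.20711); r₂ = λ·B[:,1] = (+0.15108,+0.79040,-0.59367)
r₃ = r₁×r₂ = (-0.14509,+0.61179,+0.77760); SVD([r₁ r₂ r₃]) → R = UVᵀ:
  R  [+0.97782 +0.15108 -0.14509]
  R  [-0.03134 +0.79040 +0.61179]
  R  [+0.20711 -0.59367 +0.77760]
t = (+0.54094, -0.06446, +1.40438) m
tr R = 2.545813; θ = arccos((tr R − 1)/2) = 0.687387 rad = 39.384°
axis k = ((R−Rᵀ)₃₂, (R−Rᵀ)₁₃, (R−Rᵀ)₂₁) / (2 sinθ) = (-0.949902, -0.277531, -0.143746)
rvec = θ·k = (-0.652951, -0.190771, -0.098809)

rvec=(-0.6530, -0.1908, -0.0988) tvec=(0.5409, -0.0645, 1.4044)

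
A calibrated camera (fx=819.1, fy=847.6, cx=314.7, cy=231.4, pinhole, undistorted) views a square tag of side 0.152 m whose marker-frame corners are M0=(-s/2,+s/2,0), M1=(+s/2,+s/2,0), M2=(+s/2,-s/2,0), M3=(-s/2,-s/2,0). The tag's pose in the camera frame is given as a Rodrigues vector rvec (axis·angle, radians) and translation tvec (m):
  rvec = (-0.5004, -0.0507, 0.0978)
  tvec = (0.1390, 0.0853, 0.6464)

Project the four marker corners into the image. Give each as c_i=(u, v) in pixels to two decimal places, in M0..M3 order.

c0=(391.88, 431.58) c1=(593.73, 452.68) c2=(578.69, 264.84) c3=(398.43, 244.98)

Intrinsics K: fx=819.1, fy=847.6, cx=314.7, cy=231.4
Marker side s = 0.152 m; corners in marker frame (Z=0):
  M0 = (-0.0760, +0.0760, 0)
  M1 = (+0.0760, +0.0760, 0)
  M2 = (+0.0760, -0.0760, 0)
  M3 = (-0.0760, -0.0760, 0)
rvec = (-0.5004, -0.0507, 0.0978), |rvec| = θ = 0.51238 rad = 29.357°
Rodrigues: sinθ=0.49025, 1−cosθ=0.12842; R = I + sinθ·[k]× + (1−cosθ)·[k]×²:
    [+0.99406 -0.08117 -0.07245]
    [+0.10599 +0.87284 +0.47636]
    [+0.02457 -0.48122 +0.87626]
t = (0.1390, 0.0853, 0.6464) m
M0: Pc = R·M0+t = (+0.05728, +0.14358, +0.60796); u = 819.1·(+0.05728)/0.60796 + 314.7 = 391.8763, v = 847.6·(+0.14358)/0.60796 + 231.4 = 431.5758
M1: Pc = R·M1+t = (+0.20838, +0.15969, +0.61170); u = 819.1·(+0.20838)/0.61170 + 314.7 = 593.7348, v = 847.6·(+0.15969)/0.61170 + 231.4 = 452.6764
M2: Pc = R·M2+t = (+0.22072, +0.02702, +0.68484); u = 819.1·(+0.22072)/0.68484 + 314.7 = 578.6883, v = 847.6·(+0.02702)/0.68484 + 231.4 = 264.8409
M3: Pc = R·M3+t = (+0.06962, +0.01091, +0.68110); u = 819.1·(+0.06962)/0.68110 + 314.7 = 398.4251, v = 847.6·(+0.01091)/0.68110 + 231.4 = 244.9762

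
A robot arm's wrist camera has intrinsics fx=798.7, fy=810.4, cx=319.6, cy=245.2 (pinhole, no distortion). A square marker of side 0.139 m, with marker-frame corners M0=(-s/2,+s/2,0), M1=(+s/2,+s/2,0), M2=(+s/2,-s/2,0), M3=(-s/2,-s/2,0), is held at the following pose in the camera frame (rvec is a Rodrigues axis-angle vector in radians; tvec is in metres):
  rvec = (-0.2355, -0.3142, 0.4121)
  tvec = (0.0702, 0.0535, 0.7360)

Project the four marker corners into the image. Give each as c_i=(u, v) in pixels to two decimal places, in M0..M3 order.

c0=(302.64, 344.66) c1=(435.02, 405.40) c2=(479.94, 267.46) c3=(356.80, 203.50)

Intrinsics K: fx=798.7, fy=810.4, cx=319.6, cy=245.2
Marker side s = 0.139 m; corners in marker frame (Z=0):
  M0 = (-0.0695, +0.0695, 0)
  M1 = (+0.0695, +0.0695, 0)
  M2 = (+0.0695, -0.0695, 0)
  M3 = (-0.0695, -0.0695, 0)
rvec = (-0.2355, -0.3142, 0.4121), |rvec| = θ = 0.56922 rad = 32.614°
Rodrigues: sinθ=0.53897, 1−cosθ=0.15768; R = I + sinθ·[k]× + (1−cosθ)·[k]×²:
    [+0.86931 -0.35419 -0.34473]
    [+0.42621 +0.89037 +0.15998]
    [+0.25028 -0.28600 +0.92497]
t = (0.0702, 0.0535, 0.7360) m
M0: Pc = R·M0+t = (-0.01483, +0.08576, +0.69873); u = 798.7·(-0.01483)/0.69873 + 319.6 = 302.6439, v = 810.4·(+0.08576)/0.69873 + 245.2 = 344.6646
M1: Pc = R·M1+t = (+0.10600, +0.14500, +0.73352); u = 798.7·(+0.10600)/0.73352 + 319.6 = 435.0202, v = 810.4·(+0.14500)/0.73352 + 245.2 = 405.4004
M2: Pc = R·M2+t = (+0.15523, +0.02124, +0.77327); u = 798.7·(+0.15523)/0.77327 + 319.6 = 479.9386, v = 810.4·(+0.02124)/0.77327 + 245.2 = 267.4613
M3: Pc = R·M3+t = (+0.03440, -0.03800, +0.73848); u = 798.7·(+0.03440)/0.73848 + 319.6 = 356.8043, v = 810.4·(-0.03800)/0.73848 + 245.2 = 203.4970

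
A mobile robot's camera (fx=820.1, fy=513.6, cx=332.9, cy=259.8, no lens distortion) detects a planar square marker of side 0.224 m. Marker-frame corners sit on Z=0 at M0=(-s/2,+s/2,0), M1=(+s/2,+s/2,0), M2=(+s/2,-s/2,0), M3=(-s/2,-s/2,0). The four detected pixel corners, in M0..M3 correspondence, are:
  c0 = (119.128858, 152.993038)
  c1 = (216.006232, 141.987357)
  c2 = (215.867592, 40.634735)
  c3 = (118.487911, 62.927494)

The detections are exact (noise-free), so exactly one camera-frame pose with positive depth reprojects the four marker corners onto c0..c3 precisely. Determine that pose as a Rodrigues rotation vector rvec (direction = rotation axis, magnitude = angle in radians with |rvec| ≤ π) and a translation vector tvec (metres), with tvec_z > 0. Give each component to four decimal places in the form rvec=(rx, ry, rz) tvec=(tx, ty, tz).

rvec=(0.0282, 0.6890, 0.0139) tvec=(-0.2499, -0.3781, 1.2172)

Intrinsics K: fx=820.1, fy=513.6, cx=332.9, cy=259.8
Marker side s = 0.224 m; corners in marker frame (Z=0):
  M0 = (-0.1120, +0.1120, 0)
  M1 = (+0.1120, +0.1120, 0)
  M2 = (+0.1120, -0.1120, 0)
  M3 = (-0.1120, -0.1120, 0)
Detected image corners:
  c0 = (119.128858, 152.993038) px
  c1 = (216.006232, 141.987357) px
  c2 = (215.867592, 40.634735) px
  c3 = (118.487911, 62.927494) px
Planar DLT: solve 8×8 A·h = b for H (H[2,2]=1):
  H  [+346.22150 +6.02060 +164.53341]
  H  [-126.27534 +428.30854 +100.25741]
  H  [-0.52210 +0.02518 +1.00000]
B = K⁻¹H; ‖b₁‖=0.821587, ‖b₂‖=0.821587; λ = 2/(‖b₁‖+‖b₂‖) = 1.217157, sign → tz>0 ⇒ λ=+1.217157
r₁ = λ·B[:,0] = (+0.77180,+0.02220,-0.63547); r₂ = λ·B[:,1] = (-0.00351,+0.99952,+0.03065)
r₃ = r₁×r₂ = (+0.63585,-0.02143,+0.77151); SVD([r₁ r₂ r₃]) → R = UVᵀ:
  R  [+0.77180 -0.00351 +0.63585]
  R  [+0.02220 +0.99952 -0.02143]
  R  [-0.63547 +0.03065 +0.77151]
t = (-0.24988, -0.37809, +1.21716) m
tr R = 2.542840; θ = arccos((tr R − 1)/2) = 0.689727 rad = 39.518°
axis k = ((R−Rᵀ)₃₂, (R−Rᵀ)₁₃, (R−Rᵀ)₂₁) / (2 sinθ) = (+0.040922, +0.998958, +0.020195)
rvec = θ·k = (+0.028225, +0.689008, +0.013929)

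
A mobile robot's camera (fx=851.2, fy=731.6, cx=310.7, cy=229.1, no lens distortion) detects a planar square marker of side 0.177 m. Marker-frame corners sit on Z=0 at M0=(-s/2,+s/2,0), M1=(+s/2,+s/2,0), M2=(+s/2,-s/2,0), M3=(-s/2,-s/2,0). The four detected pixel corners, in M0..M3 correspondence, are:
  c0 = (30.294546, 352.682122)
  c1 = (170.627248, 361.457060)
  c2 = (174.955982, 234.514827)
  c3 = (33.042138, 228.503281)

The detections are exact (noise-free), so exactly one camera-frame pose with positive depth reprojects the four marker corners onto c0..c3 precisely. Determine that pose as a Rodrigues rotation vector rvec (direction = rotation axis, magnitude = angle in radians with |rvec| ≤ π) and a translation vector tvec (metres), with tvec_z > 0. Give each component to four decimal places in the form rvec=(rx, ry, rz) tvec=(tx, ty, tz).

rvec=(0.0589, 0.1326, 0.0431) tvec=(-0.2515, 0.0916, 1.0231)

Intrinsics K: fx=851.2, fy=731.6, cx=310.7, cy=229.1
Marker side s = 0.177 m; corners in marker frame (Z=0):
  M0 = (-0.0885, +0.0885, 0)
  M1 = (+0.0885, +0.0885, 0)
  M2 = (+0.0885, -0.0885, 0)
  M3 = (-0.0885, -0.0885, 0)
Detected image corners:
  c0 = (30.294546, 352.682122) px
  c1 = (170.627248, 361.457060) px
  c2 = (174.955982, 234.514827) px
  c3 = (33.042138, 228.503281) px
Planar DLT: solve 8×8 A·h = b for H (H[2,2]=1):
  H  [+784.20971 -13.79575 +101.42200]
  H  [+4.17756 +726.97800 +294.58137]
  H  [-0.12788 +0.06009 +1.00000]
B = K⁻¹H; ‖b₁‖=0.977459, ‖b₂‖=0.977459; λ = 2/(‖b₁‖+‖b₂‖) = 1.023061, sign → tz>0 ⇒ λ=+1.023061
r₁ = λ·B[:,0] = (+0.99030,+0.04681,-0.13083); r₂ = λ·B[:,1] = (-0.03902,+0.99735,+0.06148)
r₃ = r₁×r₂ = (+0.13336,-0.05578,+0.98950); SVD([r₁ r₂ r₃]) → R = UVᵀ:
  R  [+0.99030 -0.03902 +0.13336]
  R  [+0.04681 +0.99735 -0.05578]
  R  [-0.13083 +0.06148 +0.98950]
t = (-0.25153, +0.09157, +1.02306) m
tr R = 2.977141; θ = arccos((tr R − 1)/2) = 0.151335 rad = 8.671°
axis k = ((R−Rᵀ)₃₂, (R−Rᵀ)₁₃, (R−Rᵀ)₂₁) / (2 sinθ) = (+0.388890, +0.876201, +0.284671)
rvec = θ·k = (+0.058853, +0.132600, +0.043081)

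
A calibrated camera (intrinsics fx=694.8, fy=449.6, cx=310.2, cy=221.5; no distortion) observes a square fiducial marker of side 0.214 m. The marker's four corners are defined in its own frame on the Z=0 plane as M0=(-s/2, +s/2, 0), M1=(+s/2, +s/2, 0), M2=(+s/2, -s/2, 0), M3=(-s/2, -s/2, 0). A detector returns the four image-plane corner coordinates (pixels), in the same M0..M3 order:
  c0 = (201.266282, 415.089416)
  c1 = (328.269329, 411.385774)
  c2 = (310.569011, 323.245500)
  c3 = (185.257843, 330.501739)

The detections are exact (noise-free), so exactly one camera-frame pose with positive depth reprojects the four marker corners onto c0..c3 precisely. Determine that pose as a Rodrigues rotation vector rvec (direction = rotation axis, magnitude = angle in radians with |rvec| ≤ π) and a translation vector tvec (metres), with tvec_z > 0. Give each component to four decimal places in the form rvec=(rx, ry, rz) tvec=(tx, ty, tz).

Intrinsics K: fx=694.8, fy=449.6, cx=310.2, cy=221.5
Marker side s = 0.214 m; corners in marker frame (Z=0):
  M0 = (-0.1070, +0.1070, 0)
  M1 = (+0.1070, +0.1070, 0)
  M2 = (+0.1070, -0.1070, 0)
  M3 = (-0.1070, -0.1070, 0)
Detected image corners:
  c0 = (201.266282, 415.089416) px
  c1 = (328.269329, 411.385774) px
  c2 = (310.569011, 323.245500) px
  c3 = (185.257843, 330.501739) px
Planar DLT: solve 8×8 A·h = b for H (H[2,2]=1):
  H  [+539.63323 +69.27482 +254.99446]
  H  [-97.63321 +389.82486 +369.94318]
  H  [-0.19455 -0.03668 +1.00000]
B = K⁻¹H; ‖b₁‖=0.893450, ‖b₂‖=0.893450; λ = 2/(‖b₁‖+‖b₂‖) = 1.119257, sign → tz>0 ⇒ λ=+1.119257
r₁ = λ·B[:,0] = (+0.96651,-0.13578,-0.21775); r₂ = λ·B[:,1] = (+0.12992,+0.99067,-0.04105)
r₃ = r₁×r₂ = (+0.22129,+0.01139,+0.97514); SVD([r₁ r₂ r₃]) → R = UVᵀ:
  R  [+0.96651 +0.12992 +0.22129]
  R  [-0.13578 +0.99067 +0.01139]
  R  [-0.21775 -0.04105 +0.97514]
t = (-0.08893, +0.36954, +1.11926) m
tr R = 2.932330; θ = arccos((tr R − 1)/2) = 0.260875 rad = 14.947°
axis k = ((R−Rᵀ)₃₂, (R−Rᵀ)₁₃, (R−Rᵀ)₂₁) / (2 sinθ) = (-0.101649, +0.851099, -0.515070)
rvec = θ·k = (-0.026518, +0.222030, -0.134369)

rvec=(-0.0265, 0.2220, -0.1344) tvec=(-0.0889, 0.3695, 1.1193)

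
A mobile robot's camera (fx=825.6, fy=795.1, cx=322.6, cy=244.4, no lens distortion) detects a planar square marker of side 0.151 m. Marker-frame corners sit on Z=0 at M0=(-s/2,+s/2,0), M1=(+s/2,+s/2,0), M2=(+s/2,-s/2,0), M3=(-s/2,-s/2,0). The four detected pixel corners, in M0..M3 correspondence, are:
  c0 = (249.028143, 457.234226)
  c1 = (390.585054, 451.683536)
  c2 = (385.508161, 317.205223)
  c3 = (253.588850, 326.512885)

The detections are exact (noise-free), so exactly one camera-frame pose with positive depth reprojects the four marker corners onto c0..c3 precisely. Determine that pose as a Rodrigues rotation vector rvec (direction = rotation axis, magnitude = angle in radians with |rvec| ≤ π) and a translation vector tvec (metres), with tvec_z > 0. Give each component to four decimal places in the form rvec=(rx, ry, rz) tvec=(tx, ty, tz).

rvec=(-0.4270, 0.2086, -0.0483) tvec=(-0.0044, 0.1587, 0.8917)

Intrinsics K: fx=825.6, fy=795.1, cx=322.6, cy=244.4
Marker side s = 0.151 m; corners in marker frame (Z=0):
  M0 = (-0.0755, +0.0755, 0)
  M1 = (+0.0755, +0.0755, 0)
  M2 = (+0.0755, -0.0755, 0)
  M3 = (-0.0755, -0.0755, 0)
Detected image corners:
  c0 = (249.028143, 457.234226) px
  c1 = (390.585054, 451.683536) px
  c2 = (385.508161, 317.205223) px
  c3 = (253.588850, 326.512885) px
Planar DLT: solve 8×8 A·h = b for H (H[2,2]=1):
  H  [+836.09058 -147.89254 +318.56958]
  H  [-132.61303 +696.91966 +385.88446]
  H  [-0.21377 -0.46637 +1.00000]
B = K⁻¹H; ‖b₁‖=1.121447, ‖b₂‖=1.121447; λ = 2/(‖b₁‖+‖b₂‖) = 0.891705, sign → tz>0 ⇒ λ=+0.891705
r₁ = λ·B[:,0] = (+0.97752,-0.09013,-0.19062); r₂ = λ·B[:,1] = (+0.00276,+0.90942,-0.41586)
r₃ = r₁×r₂ = (+0.21083,+0.40598,+0.88923); SVD([r₁ r₂ r₃]) → R = UVᵀ:
  R  [+0.97752 +0.00276 +0.21083]
  R  [-0.09013 +0.90942 +0.40598]
  R  [-0.19062 -0.41586 +0.88923]
t = (-0.00435, +0.15867, +0.89170) m
tr R = 2.776169; θ = arccos((tr R − 1)/2) = 0.477635 rad = 27.366°
axis k = ((R−Rᵀ)₃₂, (R−Rᵀ)₁₃, (R−Rᵀ)₂₁) / (2 sinθ) = (-0.893933, +0.436663, -0.101043)
rvec = θ·k = (-0.426973, +0.208565, -0.048262)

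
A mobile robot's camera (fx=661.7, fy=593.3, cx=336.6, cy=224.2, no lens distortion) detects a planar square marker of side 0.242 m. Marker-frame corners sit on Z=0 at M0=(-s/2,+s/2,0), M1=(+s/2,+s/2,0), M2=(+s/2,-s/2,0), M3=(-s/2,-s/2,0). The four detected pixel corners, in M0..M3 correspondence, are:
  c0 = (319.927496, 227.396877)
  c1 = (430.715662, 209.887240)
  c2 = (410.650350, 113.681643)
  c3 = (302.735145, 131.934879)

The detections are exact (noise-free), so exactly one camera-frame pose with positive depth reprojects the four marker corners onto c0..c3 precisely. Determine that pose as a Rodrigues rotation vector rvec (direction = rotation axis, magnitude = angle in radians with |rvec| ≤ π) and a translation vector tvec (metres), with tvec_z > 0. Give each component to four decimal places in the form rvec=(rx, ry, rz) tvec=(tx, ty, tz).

Intrinsics K: fx=661.7, fy=593.3, cx=336.6, cy=224.2
Marker side s = 0.242 m; corners in marker frame (Z=0):
  M0 = (-0.1210, +0.1210, 0)
  M1 = (+0.1210, +0.1210, 0)
  M2 = (+0.1210, -0.1210, 0)
  M3 = (-0.1210, -0.1210, 0)
Detected image corners:
  c0 = (319.927496, 227.396877) px
  c1 = (430.715662, 209.887240) px
  c2 = (410.650350, 113.681643) px
  c3 = (302.735145, 131.934879) px
Planar DLT: solve 8×8 A·h = b for H (H[2,2]=1):
  H  [+433.23517 +40.36849 +365.55907]
  H  [-82.56596 +378.93807 +170.20065]
  H  [-0.05071 -0.09993 +1.00000]
B = K⁻¹H; ‖b₁‖=0.692883, ‖b₂‖=0.692883; λ = 2/(‖b₁‖+‖b₂‖) = 1.443246, sign → tz>0 ⇒ λ=+1.443246
r₁ = λ·B[:,0] = (+0.98217,-0.17319,-0.07318); r₂ = λ·B[:,1] = (+0.16141,+0.97629,-0.14422)
r₃ = r₁×r₂ = (+0.09643,+0.12983,+0.98684); SVD([r₁ r₂ r₃]) → R = UVᵀ:
  R  [+0.98217 +0.16141 +0.09643]
  R  [-0.17319 +0.97629 +0.12983]
  R  [-0.07318 -0.14422 +0.98684]
t = (+0.06316, -0.13136, +1.44325) m
tr R = 2.945294; θ = arccos((tr R − 1)/2) = 0.234430 rad = 13.432°
axis k = ((R−Rᵀ)₃₂, (R−Rᵀ)₁₃, (R−Rᵀ)₂₁) / (2 sinθ) = (-0.589895, +0.365087, -0.720233)
rvec = θ·k = (-0.138289, +0.085587, -0.168844)

rvec=(-0.1383, 0.0856, -0.1688) tvec=(0.0632, -0.1314, 1.4432)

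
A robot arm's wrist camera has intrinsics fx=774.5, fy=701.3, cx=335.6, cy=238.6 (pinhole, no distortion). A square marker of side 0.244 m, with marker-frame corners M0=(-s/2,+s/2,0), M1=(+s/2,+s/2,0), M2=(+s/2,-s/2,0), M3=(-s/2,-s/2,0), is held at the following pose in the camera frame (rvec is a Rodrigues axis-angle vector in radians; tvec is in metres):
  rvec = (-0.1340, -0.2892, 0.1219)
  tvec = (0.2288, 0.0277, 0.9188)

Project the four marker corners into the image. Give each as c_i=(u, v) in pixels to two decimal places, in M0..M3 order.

Intrinsics K: fx=774.5, fy=701.3, cx=335.6, cy=238.6
Marker side s = 0.244 m; corners in marker frame (Z=0):
  M0 = (-0.1220, +0.1220, 0)
  M1 = (+0.1220, +0.1220, 0)
  M2 = (+0.1220, -0.1220, 0)
  M3 = (-0.1220, -0.1220, 0)
rvec = (-0.1340, -0.2892, 0.1219), |rvec| = θ = 0.34125 rad = 19.552°
Rodrigues: sinθ=0.33467, 1−cosθ=0.05766; R = I + sinθ·[k]× + (1−cosθ)·[k]×²:
    [+0.95123 -0.10036 -0.29171]
    [+0.13874 +0.98375 +0.11396]
    [+0.27553 -0.14887 +0.94969]
t = (0.2288, 0.0277, 0.9188) m
M0: Pc = R·M0+t = (+0.10051, +0.13079, +0.86702); u = 774.5·(+0.10051)/0.86702 + 335.6 = 425.3810, v = 701.3·(+0.13079)/0.86702 + 238.6 = 344.3921
M1: Pc = R·M1+t = (+0.33261, +0.16464, +0.93425); u = 774.5·(+0.33261)/0.93425 + 335.6 = 611.3321, v = 701.3·(+0.16464)/0.93425 + 238.6 = 362.1902
M2: Pc = R·M2+t = (+0.35709, -0.07539, +0.97058); u = 774.5·(+0.35709)/0.97058 + 335.6 = 620.5531, v = 701.3·(-0.07539)/0.97058 + 238.6 = 184.1250
M3: Pc = R·M3+t = (+0.12499, -0.10924, +0.90335); u = 774.5·(+0.12499)/0.90335 + 335.6 = 442.7657, v = 701.3·(-0.10924)/0.90335 + 238.6 = 153.7905

c0=(425.38, 344.39) c1=(611.33, 362.19) c2=(620.55, 184.12) c3=(442.77, 153.79)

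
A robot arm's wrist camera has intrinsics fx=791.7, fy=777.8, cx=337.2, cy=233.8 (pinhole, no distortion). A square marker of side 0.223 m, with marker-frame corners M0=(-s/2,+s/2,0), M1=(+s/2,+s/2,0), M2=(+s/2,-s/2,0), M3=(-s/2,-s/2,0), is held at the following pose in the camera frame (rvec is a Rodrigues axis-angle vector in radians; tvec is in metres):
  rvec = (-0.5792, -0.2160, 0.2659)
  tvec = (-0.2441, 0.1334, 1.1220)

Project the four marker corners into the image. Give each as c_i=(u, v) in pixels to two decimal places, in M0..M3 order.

Intrinsics K: fx=791.7, fy=777.8, cx=337.2, cy=233.8
Marker side s = 0.223 m; corners in marker frame (Z=0):
  M0 = (-0.1115, +0.1115, 0)
  M1 = (+0.1115, +0.1115, 0)
  M2 = (+0.1115, -0.1115, 0)
  M3 = (-0.1115, -0.1115, 0)
rvec = (-0.5792, -0.2160, 0.2659), |rvec| = θ = 0.67293 rad = 38.556°
Rodrigues: sinθ=0.62328, 1−cosθ=0.21800; R = I + sinθ·[k]× + (1−cosθ)·[k]×²:
    [+0.94350 -0.18605 -0.27421]
    [+0.30651 +0.80446 +0.50882]
    [+0.12592 -0.56412 +0.81604]
t = (-0.2441, 0.1334, 1.1220) m
M0: Pc = R·M0+t = (-0.37005, +0.18892, +1.04506); u = 791.7·(-0.37005)/1.04506 + 337.2 = 56.8671, v = 777.8·(+0.18892)/1.04506 + 233.8 = 374.4073
M1: Pc = R·M1+t = (-0.15964, +0.25727, +1.07314); u = 791.7·(-0.15964)/1.07314 + 337.2 = 219.4238, v = 777.8·(+0.25727)/1.07314 + 233.8 = 420.2686
M2: Pc = R·M2+t = (-0.11815, +0.07788, +1.19894); u = 791.7·(-0.11815)/1.19894 + 337.2 = 259.1785, v = 777.8·(+0.07788)/1.19894 + 233.8 = 284.3229
M3: Pc = R·M3+t = (-0.32856, +0.00953, +1.17086); u = 791.7·(-0.32856)/1.17086 + 337.2 = 115.0405, v = 777.8·(+0.00953)/1.17086 + 233.8 = 240.1286

c0=(56.87, 374.41) c1=(219.42, 420.27) c2=(259.18, 284.32) c3=(115.04, 240.13)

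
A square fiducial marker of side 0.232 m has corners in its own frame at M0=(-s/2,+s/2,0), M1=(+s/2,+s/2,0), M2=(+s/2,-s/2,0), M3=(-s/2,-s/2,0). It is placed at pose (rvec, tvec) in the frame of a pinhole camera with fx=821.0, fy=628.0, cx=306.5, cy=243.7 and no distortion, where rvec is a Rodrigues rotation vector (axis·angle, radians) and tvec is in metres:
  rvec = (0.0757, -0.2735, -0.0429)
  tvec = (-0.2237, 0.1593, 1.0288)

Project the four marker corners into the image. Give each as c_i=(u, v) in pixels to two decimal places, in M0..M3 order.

c0=(36.18, 418.91) c1=(223.27, 401.55) c2=(215.98, 266.20) c3=(24.90, 275.37)

Intrinsics K: fx=821.0, fy=628.0, cx=306.5, cy=243.7
Marker side s = 0.232 m; corners in marker frame (Z=0):
  M0 = (-0.1160, +0.1160, 0)
  M1 = (+0.1160, +0.1160, 0)
  M2 = (+0.1160, -0.1160, 0)
  M3 = (-0.1160, -0.1160, 0)
rvec = (0.0757, -0.2735, -0.0429), |rvec| = θ = 0.28701 rad = 16.444°
Rodrigues: sinθ=0.28308, 1−cosθ=0.04090; R = I + sinθ·[k]× + (1−cosθ)·[k]×²:
    [+0.96194 +0.03203 -0.27137]
    [-0.05259 +0.99624 -0.06884]
    [+0.26815 +0.08049 +0.96001]
t = (-0.2237, 0.1593, 1.0288) m
M0: Pc = R·M0+t = (-0.33157, +0.28096, +1.00703); u = 821.0·(-0.33157)/1.00703 + 306.5 = 36.1824, v = 628.0·(+0.28096)/1.00703 + 243.7 = 418.9139
M1: Pc = R·M1+t = (-0.10840, +0.26876, +1.06924); u = 821.0·(-0.10840)/1.06924 + 306.5 = 223.2675, v = 628.0·(+0.26876)/1.06924 + 243.7 = 401.5530
M2: Pc = R·M2+t = (-0.11583, +0.03764, +1.05057); u = 821.0·(-0.11583)/1.05057 + 306.5 = 215.9805, v = 628.0·(+0.03764)/1.05057 + 243.7 = 266.1972
M3: Pc = R·M3+t = (-0.33900, +0.04984, +0.98836); u = 821.0·(-0.33900)/0.98836 + 306.5 = 24.9018, v = 628.0·(+0.04984)/0.98836 + 243.7 = 275.3663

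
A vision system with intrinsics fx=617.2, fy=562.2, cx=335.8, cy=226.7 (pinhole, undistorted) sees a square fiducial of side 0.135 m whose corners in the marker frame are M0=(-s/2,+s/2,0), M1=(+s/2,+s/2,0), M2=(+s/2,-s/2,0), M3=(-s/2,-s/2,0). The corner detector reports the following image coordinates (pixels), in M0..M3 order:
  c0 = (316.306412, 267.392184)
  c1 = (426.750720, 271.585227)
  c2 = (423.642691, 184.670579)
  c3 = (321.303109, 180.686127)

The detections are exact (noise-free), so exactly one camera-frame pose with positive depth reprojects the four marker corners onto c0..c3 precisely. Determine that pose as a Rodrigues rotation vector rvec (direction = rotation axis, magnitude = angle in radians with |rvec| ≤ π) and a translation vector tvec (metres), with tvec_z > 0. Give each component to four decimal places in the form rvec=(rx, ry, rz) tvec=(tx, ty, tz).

Intrinsics K: fx=617.2, fy=562.2, cx=335.8, cy=226.7
Marker side s = 0.135 m; corners in marker frame (Z=0):
  M0 = (-0.0675, +0.0675, 0)
  M1 = (+0.0675, +0.0675, 0)
  M2 = (+0.0675, -0.0675, 0)
  M3 = (-0.0675, -0.0675, 0)
Detected image corners:
  c0 = (316.306412, 267.392184) px
  c1 = (426.750720, 271.585227) px
  c2 = (423.642691, 184.670579) px
  c3 = (321.303109, 180.686127) px
Planar DLT: solve 8×8 A·h = b for H (H[2,2]=1):
  H  [+790.20964 -216.86145 +372.05022]
  H  [+32.24150 +515.48296 +224.43171]
  H  [+0.00878 -0.56420 +1.00000]
B = K⁻¹H; ‖b₁‖=1.276704, ‖b₂‖=1.276704; λ = 2/(‖b₁‖+‖b₂‖) = 0.783267, sign → tz>0 ⇒ λ=+0.783267
r₁ = λ·B[:,0] = (+0.99909,+0.04215,+0.00687); r₂ = λ·B[:,1] = (-0.03477,+0.89638,-0.44192)
r₃ = r₁×r₂ = (-0.02479,+0.44128,+0.89703); SVD([r₁ r₂ r₃]) → R = UVᵀ:
  R  [+0.99909 -0.03477 -0.02479]
  R  [+0.04215 +0.89638 +0.44128]
  R  [+0.00687 -0.44192 +0.89703]
t = (+0.04600, -0.00316, +0.78327) m
tr R = 2.792494; θ = arccos((tr R − 1)/2) = 0.459562 rad = 26.331°
axis k = ((R−Rᵀ)₃₂, (R−Rᵀ)₁₃, (R−Rᵀ)₂₁) / (2 sinθ) = (-0.995594, -0.035689, +0.086711)
rvec = θ·k = (-0.457537, -0.016401, +0.039849)

rvec=(-0.4575, -0.0164, 0.0398) tvec=(0.0460, -0.0032, 0.7833)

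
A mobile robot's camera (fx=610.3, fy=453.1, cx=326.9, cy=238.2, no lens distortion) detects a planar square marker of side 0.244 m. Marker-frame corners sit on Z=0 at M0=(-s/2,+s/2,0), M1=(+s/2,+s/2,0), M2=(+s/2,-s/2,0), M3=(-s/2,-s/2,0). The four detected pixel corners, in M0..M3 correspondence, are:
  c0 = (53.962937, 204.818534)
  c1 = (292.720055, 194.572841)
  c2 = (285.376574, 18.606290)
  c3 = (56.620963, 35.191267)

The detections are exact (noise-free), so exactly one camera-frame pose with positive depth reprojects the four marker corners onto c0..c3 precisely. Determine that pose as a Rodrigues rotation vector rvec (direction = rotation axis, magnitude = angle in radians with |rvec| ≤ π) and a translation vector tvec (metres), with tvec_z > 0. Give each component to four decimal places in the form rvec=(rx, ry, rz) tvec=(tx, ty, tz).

Intrinsics K: fx=610.3, fy=453.1, cx=326.9, cy=238.2
Marker side s = 0.244 m; corners in marker frame (Z=0):
  M0 = (-0.1220, +0.1220, 0)
  M1 = (+0.1220, +0.1220, 0)
  M2 = (+0.1220, -0.1220, 0)
  M3 = (-0.1220, -0.1220, 0)
Detected image corners:
  c0 = (53.962937, 204.818534) px
  c1 = (292.720055, 194.572841) px
  c2 = (285.376574, 18.606290) px
  c3 = (56.620963, 35.191267) px
Planar DLT: solve 8×8 A·h = b for H (H[2,2]=1):
  H  [+929.37518 -20.71609 +169.80909]
  H  [-73.81881 +688.24347 +111.60029]
  H  [-0.16384 -0.17371 +1.00000]
B = K⁻¹H; ‖b₁‖=1.620708, ‖b₂‖=1.620708; λ = 2/(‖b₁‖+‖b₂‖) = 0.617014, sign → tz>0 ⇒ λ=+0.617014
r₁ = λ·B[:,0] = (+0.99375,-0.04738,-0.10109); r₂ = λ·B[:,1] = (+0.03647,+0.99357,-0.10718)
r₃ = r₁×r₂ = (+0.10552,+0.10283,+0.98909); SVD([r₁ r₂ r₃]) → R = UVᵀ:
  R  [+0.99375 +0.03647 +0.10552]
  R  [-0.04738 +0.99357 +0.10283]
  R  [-0.10109 -0.10718 +0.98909]
t = (-0.15882, -0.17240, +0.61701) m
tr R = 2.976405; θ = arccos((tr R − 1)/2) = 0.153756 rad = 8.810°
axis k = ((R−Rᵀ)₃₂, (R−Rᵀ)₁₃, (R−Rᵀ)₂₁) / (2 sinθ) = (-0.685620, +0.674534, -0.273733)
rvec = θ·k = (-0.105418, +0.103714, -0.042088)

rvec=(-0.1054, 0.1037, -0.0421) tvec=(-0.1588, -0.1724, 0.6170)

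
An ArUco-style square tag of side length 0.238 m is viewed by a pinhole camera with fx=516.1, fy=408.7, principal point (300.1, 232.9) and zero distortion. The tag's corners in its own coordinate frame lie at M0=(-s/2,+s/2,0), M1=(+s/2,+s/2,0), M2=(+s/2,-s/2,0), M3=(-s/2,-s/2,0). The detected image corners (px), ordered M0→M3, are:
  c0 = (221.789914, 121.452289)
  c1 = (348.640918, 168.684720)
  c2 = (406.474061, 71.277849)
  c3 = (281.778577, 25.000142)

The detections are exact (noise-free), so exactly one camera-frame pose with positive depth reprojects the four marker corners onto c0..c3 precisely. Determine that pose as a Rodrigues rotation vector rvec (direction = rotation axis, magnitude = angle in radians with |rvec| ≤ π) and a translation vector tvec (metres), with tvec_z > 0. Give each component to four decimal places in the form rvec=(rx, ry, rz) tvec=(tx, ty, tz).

Intrinsics K: fx=516.1, fy=408.7, cx=300.1, cy=232.9
Marker side s = 0.238 m; corners in marker frame (Z=0):
  M0 = (-0.1190, +0.1190, 0)
  M1 = (+0.1190, +0.1190, 0)
  M2 = (+0.1190, -0.1190, 0)
  M3 = (-0.1190, -0.1190, 0)
Detected image corners:
  c0 = (221.789914, 121.452289) px
  c1 = (348.640918, 168.684720) px
  c2 = (406.474061, 71.277849) px
  c3 = (281.778577, 25.000142) px
Planar DLT: solve 8×8 A·h = b for H (H[2,2]=1):
  H  [+526.71172 -270.98646 +314.89158]
  H  [+195.90799 +400.06373 +96.15870]
  H  [-0.00543 -0.07455 +1.00000]
B = K⁻¹H; ‖b₁‖=1.131710, ‖b₂‖=1.131710; λ = 2/(‖b₁‖+‖b₂‖) = 0.883618, sign → tz>0 ⇒ λ=+0.883618
r₁ = λ·B[:,0] = (+0.90457,+0.42629,-0.00479); r₂ = λ·B[:,1] = (-0.42565,+0.90249,-0.06587)
r₃ = r₁×r₂ = (-0.02376,+0.06163,+0.99782); SVD([r₁ r₂ r₃]) → R = UVᵀ:
  R  [+0.90457 -0.42565 -0.02376]
  R  [+0.42629 +0.90249 +0.06163]
  R  [-0.00479 -0.06587 +0.99782]
t = (+0.02532, -0.29564, +0.88362) m
tr R = 2.804876; θ = arccos((tr R − 1)/2) = 0.445401 rad = 25.520°
axis k = ((R−Rᵀ)₃₂, (R−Rᵀ)₁₃, (R−Rᵀ)₂₁) / (2 sinθ) = (-0.147976, -0.022006, +0.988746)
rvec = θ·k = (-0.065909, -0.009802, +0.440389)

rvec=(-0.0659, -0.0098, 0.4404) tvec=(0.0253, -0.2956, 0.8836)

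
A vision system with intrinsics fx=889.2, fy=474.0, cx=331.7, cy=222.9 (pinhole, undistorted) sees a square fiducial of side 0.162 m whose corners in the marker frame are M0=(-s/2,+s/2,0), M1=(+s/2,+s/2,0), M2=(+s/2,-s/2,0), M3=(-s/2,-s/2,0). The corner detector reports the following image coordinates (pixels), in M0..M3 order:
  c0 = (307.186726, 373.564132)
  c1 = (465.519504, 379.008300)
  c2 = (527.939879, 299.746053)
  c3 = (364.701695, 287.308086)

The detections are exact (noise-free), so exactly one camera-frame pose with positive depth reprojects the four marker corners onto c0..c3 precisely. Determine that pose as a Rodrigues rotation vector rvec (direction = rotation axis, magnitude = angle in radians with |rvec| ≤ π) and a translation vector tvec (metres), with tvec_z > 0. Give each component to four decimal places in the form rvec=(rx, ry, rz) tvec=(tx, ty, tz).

Intrinsics K: fx=889.2, fy=474.0, cx=331.7, cy=222.9
Marker side s = 0.162 m; corners in marker frame (Z=0):
  M0 = (-0.0810, +0.0810, 0)
  M1 = (+0.0810, +0.0810, 0)
  M2 = (+0.0810, -0.0810, 0)
  M3 = (-0.0810, -0.0810, 0)
Detected image corners:
  c0 = (307.186726, 373.564132) px
  c1 = (465.519504, 379.008300) px
  c2 = (527.939879, 299.746053) px
  c3 = (364.701695, 287.308086) px
Planar DLT: solve 8×8 A·h = b for H (H[2,2]=1):
  H  [+1192.68011 -217.52639 +418.58103]
  H  [+215.93632 +633.28083 +336.31477]
  H  [+0.48189 +0.36806 +1.00000]
B = K⁻¹H; ‖b₁‖=1.278202, ‖b₂‖=1.278202; λ = 2/(‖b₁‖+‖b₂‖) = 0.782349, sign → tz>0 ⇒ λ=+0.782349
r₁ = λ·B[:,0] = (+0.90873,+0.17912,+0.37701); r₂ = λ·B[:,1] = (-0.29880,+0.90984,+0.28795)
r₃ = r₁×r₂ = (-0.29144,-0.37432,+0.88031); SVD([r₁ r₂ r₃]) → R = UVᵀ:
  R  [+0.90873 -0.29880 -0.29144]
  R  [+0.17912 +0.90984 -0.37432]
  R  [+0.37701 +0.28795 +0.88031]
t = (+0.07644, +0.18719, +0.78235) m
tr R = 2.698877; θ = arccos((tr R − 1)/2) = 0.555876 rad = 31.849°
axis k = ((R−Rᵀ)₃₂, (R−Rᵀ)₁₃, (R−Rᵀ)₂₁) / (2 sinθ) = (+0.627515, -0.633369, +0.452845)
rvec = θ·k = (+0.348821, -0.352075, +0.251726)

rvec=(0.3488, -0.3521, 0.2517) tvec=(0.0764, 0.1872, 0.7823)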